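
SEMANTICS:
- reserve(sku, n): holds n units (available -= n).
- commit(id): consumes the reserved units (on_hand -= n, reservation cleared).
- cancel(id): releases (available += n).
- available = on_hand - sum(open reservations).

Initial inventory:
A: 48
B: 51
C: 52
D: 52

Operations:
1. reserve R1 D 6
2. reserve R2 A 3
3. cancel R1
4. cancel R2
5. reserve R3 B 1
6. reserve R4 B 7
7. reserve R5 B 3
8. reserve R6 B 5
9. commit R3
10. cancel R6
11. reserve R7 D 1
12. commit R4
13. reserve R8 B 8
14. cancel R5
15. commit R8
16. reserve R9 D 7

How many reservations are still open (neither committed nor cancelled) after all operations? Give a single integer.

Step 1: reserve R1 D 6 -> on_hand[A=48 B=51 C=52 D=52] avail[A=48 B=51 C=52 D=46] open={R1}
Step 2: reserve R2 A 3 -> on_hand[A=48 B=51 C=52 D=52] avail[A=45 B=51 C=52 D=46] open={R1,R2}
Step 3: cancel R1 -> on_hand[A=48 B=51 C=52 D=52] avail[A=45 B=51 C=52 D=52] open={R2}
Step 4: cancel R2 -> on_hand[A=48 B=51 C=52 D=52] avail[A=48 B=51 C=52 D=52] open={}
Step 5: reserve R3 B 1 -> on_hand[A=48 B=51 C=52 D=52] avail[A=48 B=50 C=52 D=52] open={R3}
Step 6: reserve R4 B 7 -> on_hand[A=48 B=51 C=52 D=52] avail[A=48 B=43 C=52 D=52] open={R3,R4}
Step 7: reserve R5 B 3 -> on_hand[A=48 B=51 C=52 D=52] avail[A=48 B=40 C=52 D=52] open={R3,R4,R5}
Step 8: reserve R6 B 5 -> on_hand[A=48 B=51 C=52 D=52] avail[A=48 B=35 C=52 D=52] open={R3,R4,R5,R6}
Step 9: commit R3 -> on_hand[A=48 B=50 C=52 D=52] avail[A=48 B=35 C=52 D=52] open={R4,R5,R6}
Step 10: cancel R6 -> on_hand[A=48 B=50 C=52 D=52] avail[A=48 B=40 C=52 D=52] open={R4,R5}
Step 11: reserve R7 D 1 -> on_hand[A=48 B=50 C=52 D=52] avail[A=48 B=40 C=52 D=51] open={R4,R5,R7}
Step 12: commit R4 -> on_hand[A=48 B=43 C=52 D=52] avail[A=48 B=40 C=52 D=51] open={R5,R7}
Step 13: reserve R8 B 8 -> on_hand[A=48 B=43 C=52 D=52] avail[A=48 B=32 C=52 D=51] open={R5,R7,R8}
Step 14: cancel R5 -> on_hand[A=48 B=43 C=52 D=52] avail[A=48 B=35 C=52 D=51] open={R7,R8}
Step 15: commit R8 -> on_hand[A=48 B=35 C=52 D=52] avail[A=48 B=35 C=52 D=51] open={R7}
Step 16: reserve R9 D 7 -> on_hand[A=48 B=35 C=52 D=52] avail[A=48 B=35 C=52 D=44] open={R7,R9}
Open reservations: ['R7', 'R9'] -> 2

Answer: 2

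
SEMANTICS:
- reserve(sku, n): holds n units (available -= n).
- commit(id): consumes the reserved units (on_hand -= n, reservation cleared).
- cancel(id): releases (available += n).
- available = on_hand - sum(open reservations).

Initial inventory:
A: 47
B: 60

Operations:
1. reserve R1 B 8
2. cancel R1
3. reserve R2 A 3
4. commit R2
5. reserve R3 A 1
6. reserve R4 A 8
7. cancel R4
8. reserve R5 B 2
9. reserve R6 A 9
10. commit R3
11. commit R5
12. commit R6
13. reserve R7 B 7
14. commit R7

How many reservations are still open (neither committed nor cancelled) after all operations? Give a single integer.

Answer: 0

Derivation:
Step 1: reserve R1 B 8 -> on_hand[A=47 B=60] avail[A=47 B=52] open={R1}
Step 2: cancel R1 -> on_hand[A=47 B=60] avail[A=47 B=60] open={}
Step 3: reserve R2 A 3 -> on_hand[A=47 B=60] avail[A=44 B=60] open={R2}
Step 4: commit R2 -> on_hand[A=44 B=60] avail[A=44 B=60] open={}
Step 5: reserve R3 A 1 -> on_hand[A=44 B=60] avail[A=43 B=60] open={R3}
Step 6: reserve R4 A 8 -> on_hand[A=44 B=60] avail[A=35 B=60] open={R3,R4}
Step 7: cancel R4 -> on_hand[A=44 B=60] avail[A=43 B=60] open={R3}
Step 8: reserve R5 B 2 -> on_hand[A=44 B=60] avail[A=43 B=58] open={R3,R5}
Step 9: reserve R6 A 9 -> on_hand[A=44 B=60] avail[A=34 B=58] open={R3,R5,R6}
Step 10: commit R3 -> on_hand[A=43 B=60] avail[A=34 B=58] open={R5,R6}
Step 11: commit R5 -> on_hand[A=43 B=58] avail[A=34 B=58] open={R6}
Step 12: commit R6 -> on_hand[A=34 B=58] avail[A=34 B=58] open={}
Step 13: reserve R7 B 7 -> on_hand[A=34 B=58] avail[A=34 B=51] open={R7}
Step 14: commit R7 -> on_hand[A=34 B=51] avail[A=34 B=51] open={}
Open reservations: [] -> 0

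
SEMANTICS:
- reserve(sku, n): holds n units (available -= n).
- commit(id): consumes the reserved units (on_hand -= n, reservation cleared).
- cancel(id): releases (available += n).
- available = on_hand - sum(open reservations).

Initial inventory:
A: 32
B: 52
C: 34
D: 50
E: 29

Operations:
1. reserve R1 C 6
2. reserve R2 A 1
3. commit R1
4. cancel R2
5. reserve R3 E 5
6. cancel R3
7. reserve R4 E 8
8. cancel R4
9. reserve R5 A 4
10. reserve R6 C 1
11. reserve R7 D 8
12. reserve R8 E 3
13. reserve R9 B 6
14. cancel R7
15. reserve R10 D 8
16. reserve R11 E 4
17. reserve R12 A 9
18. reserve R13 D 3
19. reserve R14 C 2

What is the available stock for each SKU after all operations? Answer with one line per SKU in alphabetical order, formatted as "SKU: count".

Answer: A: 19
B: 46
C: 25
D: 39
E: 22

Derivation:
Step 1: reserve R1 C 6 -> on_hand[A=32 B=52 C=34 D=50 E=29] avail[A=32 B=52 C=28 D=50 E=29] open={R1}
Step 2: reserve R2 A 1 -> on_hand[A=32 B=52 C=34 D=50 E=29] avail[A=31 B=52 C=28 D=50 E=29] open={R1,R2}
Step 3: commit R1 -> on_hand[A=32 B=52 C=28 D=50 E=29] avail[A=31 B=52 C=28 D=50 E=29] open={R2}
Step 4: cancel R2 -> on_hand[A=32 B=52 C=28 D=50 E=29] avail[A=32 B=52 C=28 D=50 E=29] open={}
Step 5: reserve R3 E 5 -> on_hand[A=32 B=52 C=28 D=50 E=29] avail[A=32 B=52 C=28 D=50 E=24] open={R3}
Step 6: cancel R3 -> on_hand[A=32 B=52 C=28 D=50 E=29] avail[A=32 B=52 C=28 D=50 E=29] open={}
Step 7: reserve R4 E 8 -> on_hand[A=32 B=52 C=28 D=50 E=29] avail[A=32 B=52 C=28 D=50 E=21] open={R4}
Step 8: cancel R4 -> on_hand[A=32 B=52 C=28 D=50 E=29] avail[A=32 B=52 C=28 D=50 E=29] open={}
Step 9: reserve R5 A 4 -> on_hand[A=32 B=52 C=28 D=50 E=29] avail[A=28 B=52 C=28 D=50 E=29] open={R5}
Step 10: reserve R6 C 1 -> on_hand[A=32 B=52 C=28 D=50 E=29] avail[A=28 B=52 C=27 D=50 E=29] open={R5,R6}
Step 11: reserve R7 D 8 -> on_hand[A=32 B=52 C=28 D=50 E=29] avail[A=28 B=52 C=27 D=42 E=29] open={R5,R6,R7}
Step 12: reserve R8 E 3 -> on_hand[A=32 B=52 C=28 D=50 E=29] avail[A=28 B=52 C=27 D=42 E=26] open={R5,R6,R7,R8}
Step 13: reserve R9 B 6 -> on_hand[A=32 B=52 C=28 D=50 E=29] avail[A=28 B=46 C=27 D=42 E=26] open={R5,R6,R7,R8,R9}
Step 14: cancel R7 -> on_hand[A=32 B=52 C=28 D=50 E=29] avail[A=28 B=46 C=27 D=50 E=26] open={R5,R6,R8,R9}
Step 15: reserve R10 D 8 -> on_hand[A=32 B=52 C=28 D=50 E=29] avail[A=28 B=46 C=27 D=42 E=26] open={R10,R5,R6,R8,R9}
Step 16: reserve R11 E 4 -> on_hand[A=32 B=52 C=28 D=50 E=29] avail[A=28 B=46 C=27 D=42 E=22] open={R10,R11,R5,R6,R8,R9}
Step 17: reserve R12 A 9 -> on_hand[A=32 B=52 C=28 D=50 E=29] avail[A=19 B=46 C=27 D=42 E=22] open={R10,R11,R12,R5,R6,R8,R9}
Step 18: reserve R13 D 3 -> on_hand[A=32 B=52 C=28 D=50 E=29] avail[A=19 B=46 C=27 D=39 E=22] open={R10,R11,R12,R13,R5,R6,R8,R9}
Step 19: reserve R14 C 2 -> on_hand[A=32 B=52 C=28 D=50 E=29] avail[A=19 B=46 C=25 D=39 E=22] open={R10,R11,R12,R13,R14,R5,R6,R8,R9}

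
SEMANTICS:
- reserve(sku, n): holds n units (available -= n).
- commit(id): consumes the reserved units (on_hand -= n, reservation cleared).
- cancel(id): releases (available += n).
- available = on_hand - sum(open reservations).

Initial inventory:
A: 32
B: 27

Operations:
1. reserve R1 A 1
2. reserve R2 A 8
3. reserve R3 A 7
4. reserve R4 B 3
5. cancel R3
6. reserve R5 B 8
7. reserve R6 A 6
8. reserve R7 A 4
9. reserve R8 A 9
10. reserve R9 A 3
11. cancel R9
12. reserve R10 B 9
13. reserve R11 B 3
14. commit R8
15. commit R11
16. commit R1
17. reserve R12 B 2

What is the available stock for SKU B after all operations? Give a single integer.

Answer: 2

Derivation:
Step 1: reserve R1 A 1 -> on_hand[A=32 B=27] avail[A=31 B=27] open={R1}
Step 2: reserve R2 A 8 -> on_hand[A=32 B=27] avail[A=23 B=27] open={R1,R2}
Step 3: reserve R3 A 7 -> on_hand[A=32 B=27] avail[A=16 B=27] open={R1,R2,R3}
Step 4: reserve R4 B 3 -> on_hand[A=32 B=27] avail[A=16 B=24] open={R1,R2,R3,R4}
Step 5: cancel R3 -> on_hand[A=32 B=27] avail[A=23 B=24] open={R1,R2,R4}
Step 6: reserve R5 B 8 -> on_hand[A=32 B=27] avail[A=23 B=16] open={R1,R2,R4,R5}
Step 7: reserve R6 A 6 -> on_hand[A=32 B=27] avail[A=17 B=16] open={R1,R2,R4,R5,R6}
Step 8: reserve R7 A 4 -> on_hand[A=32 B=27] avail[A=13 B=16] open={R1,R2,R4,R5,R6,R7}
Step 9: reserve R8 A 9 -> on_hand[A=32 B=27] avail[A=4 B=16] open={R1,R2,R4,R5,R6,R7,R8}
Step 10: reserve R9 A 3 -> on_hand[A=32 B=27] avail[A=1 B=16] open={R1,R2,R4,R5,R6,R7,R8,R9}
Step 11: cancel R9 -> on_hand[A=32 B=27] avail[A=4 B=16] open={R1,R2,R4,R5,R6,R7,R8}
Step 12: reserve R10 B 9 -> on_hand[A=32 B=27] avail[A=4 B=7] open={R1,R10,R2,R4,R5,R6,R7,R8}
Step 13: reserve R11 B 3 -> on_hand[A=32 B=27] avail[A=4 B=4] open={R1,R10,R11,R2,R4,R5,R6,R7,R8}
Step 14: commit R8 -> on_hand[A=23 B=27] avail[A=4 B=4] open={R1,R10,R11,R2,R4,R5,R6,R7}
Step 15: commit R11 -> on_hand[A=23 B=24] avail[A=4 B=4] open={R1,R10,R2,R4,R5,R6,R7}
Step 16: commit R1 -> on_hand[A=22 B=24] avail[A=4 B=4] open={R10,R2,R4,R5,R6,R7}
Step 17: reserve R12 B 2 -> on_hand[A=22 B=24] avail[A=4 B=2] open={R10,R12,R2,R4,R5,R6,R7}
Final available[B] = 2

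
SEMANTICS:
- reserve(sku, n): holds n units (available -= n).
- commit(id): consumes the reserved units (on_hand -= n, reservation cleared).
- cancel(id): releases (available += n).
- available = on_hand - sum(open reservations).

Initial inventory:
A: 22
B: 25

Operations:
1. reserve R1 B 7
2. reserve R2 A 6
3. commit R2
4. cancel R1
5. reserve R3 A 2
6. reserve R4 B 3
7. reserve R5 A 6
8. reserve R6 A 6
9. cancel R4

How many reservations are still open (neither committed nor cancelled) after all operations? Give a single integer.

Answer: 3

Derivation:
Step 1: reserve R1 B 7 -> on_hand[A=22 B=25] avail[A=22 B=18] open={R1}
Step 2: reserve R2 A 6 -> on_hand[A=22 B=25] avail[A=16 B=18] open={R1,R2}
Step 3: commit R2 -> on_hand[A=16 B=25] avail[A=16 B=18] open={R1}
Step 4: cancel R1 -> on_hand[A=16 B=25] avail[A=16 B=25] open={}
Step 5: reserve R3 A 2 -> on_hand[A=16 B=25] avail[A=14 B=25] open={R3}
Step 6: reserve R4 B 3 -> on_hand[A=16 B=25] avail[A=14 B=22] open={R3,R4}
Step 7: reserve R5 A 6 -> on_hand[A=16 B=25] avail[A=8 B=22] open={R3,R4,R5}
Step 8: reserve R6 A 6 -> on_hand[A=16 B=25] avail[A=2 B=22] open={R3,R4,R5,R6}
Step 9: cancel R4 -> on_hand[A=16 B=25] avail[A=2 B=25] open={R3,R5,R6}
Open reservations: ['R3', 'R5', 'R6'] -> 3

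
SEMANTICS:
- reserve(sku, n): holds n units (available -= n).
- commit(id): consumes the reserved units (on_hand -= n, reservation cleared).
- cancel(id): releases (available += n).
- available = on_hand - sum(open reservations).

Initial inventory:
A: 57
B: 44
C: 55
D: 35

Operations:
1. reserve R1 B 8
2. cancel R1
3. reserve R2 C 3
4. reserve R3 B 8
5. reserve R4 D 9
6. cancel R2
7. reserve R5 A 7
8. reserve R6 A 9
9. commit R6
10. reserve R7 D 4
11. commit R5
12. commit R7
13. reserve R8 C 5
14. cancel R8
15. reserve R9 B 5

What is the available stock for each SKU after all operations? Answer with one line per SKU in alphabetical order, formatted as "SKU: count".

Step 1: reserve R1 B 8 -> on_hand[A=57 B=44 C=55 D=35] avail[A=57 B=36 C=55 D=35] open={R1}
Step 2: cancel R1 -> on_hand[A=57 B=44 C=55 D=35] avail[A=57 B=44 C=55 D=35] open={}
Step 3: reserve R2 C 3 -> on_hand[A=57 B=44 C=55 D=35] avail[A=57 B=44 C=52 D=35] open={R2}
Step 4: reserve R3 B 8 -> on_hand[A=57 B=44 C=55 D=35] avail[A=57 B=36 C=52 D=35] open={R2,R3}
Step 5: reserve R4 D 9 -> on_hand[A=57 B=44 C=55 D=35] avail[A=57 B=36 C=52 D=26] open={R2,R3,R4}
Step 6: cancel R2 -> on_hand[A=57 B=44 C=55 D=35] avail[A=57 B=36 C=55 D=26] open={R3,R4}
Step 7: reserve R5 A 7 -> on_hand[A=57 B=44 C=55 D=35] avail[A=50 B=36 C=55 D=26] open={R3,R4,R5}
Step 8: reserve R6 A 9 -> on_hand[A=57 B=44 C=55 D=35] avail[A=41 B=36 C=55 D=26] open={R3,R4,R5,R6}
Step 9: commit R6 -> on_hand[A=48 B=44 C=55 D=35] avail[A=41 B=36 C=55 D=26] open={R3,R4,R5}
Step 10: reserve R7 D 4 -> on_hand[A=48 B=44 C=55 D=35] avail[A=41 B=36 C=55 D=22] open={R3,R4,R5,R7}
Step 11: commit R5 -> on_hand[A=41 B=44 C=55 D=35] avail[A=41 B=36 C=55 D=22] open={R3,R4,R7}
Step 12: commit R7 -> on_hand[A=41 B=44 C=55 D=31] avail[A=41 B=36 C=55 D=22] open={R3,R4}
Step 13: reserve R8 C 5 -> on_hand[A=41 B=44 C=55 D=31] avail[A=41 B=36 C=50 D=22] open={R3,R4,R8}
Step 14: cancel R8 -> on_hand[A=41 B=44 C=55 D=31] avail[A=41 B=36 C=55 D=22] open={R3,R4}
Step 15: reserve R9 B 5 -> on_hand[A=41 B=44 C=55 D=31] avail[A=41 B=31 C=55 D=22] open={R3,R4,R9}

Answer: A: 41
B: 31
C: 55
D: 22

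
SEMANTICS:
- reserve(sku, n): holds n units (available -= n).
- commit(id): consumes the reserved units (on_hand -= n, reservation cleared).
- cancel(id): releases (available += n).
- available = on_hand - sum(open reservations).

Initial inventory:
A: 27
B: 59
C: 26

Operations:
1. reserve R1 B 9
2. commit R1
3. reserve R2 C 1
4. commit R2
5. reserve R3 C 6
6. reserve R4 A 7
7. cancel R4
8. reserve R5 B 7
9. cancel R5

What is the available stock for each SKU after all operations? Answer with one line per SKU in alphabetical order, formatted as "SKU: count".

Answer: A: 27
B: 50
C: 19

Derivation:
Step 1: reserve R1 B 9 -> on_hand[A=27 B=59 C=26] avail[A=27 B=50 C=26] open={R1}
Step 2: commit R1 -> on_hand[A=27 B=50 C=26] avail[A=27 B=50 C=26] open={}
Step 3: reserve R2 C 1 -> on_hand[A=27 B=50 C=26] avail[A=27 B=50 C=25] open={R2}
Step 4: commit R2 -> on_hand[A=27 B=50 C=25] avail[A=27 B=50 C=25] open={}
Step 5: reserve R3 C 6 -> on_hand[A=27 B=50 C=25] avail[A=27 B=50 C=19] open={R3}
Step 6: reserve R4 A 7 -> on_hand[A=27 B=50 C=25] avail[A=20 B=50 C=19] open={R3,R4}
Step 7: cancel R4 -> on_hand[A=27 B=50 C=25] avail[A=27 B=50 C=19] open={R3}
Step 8: reserve R5 B 7 -> on_hand[A=27 B=50 C=25] avail[A=27 B=43 C=19] open={R3,R5}
Step 9: cancel R5 -> on_hand[A=27 B=50 C=25] avail[A=27 B=50 C=19] open={R3}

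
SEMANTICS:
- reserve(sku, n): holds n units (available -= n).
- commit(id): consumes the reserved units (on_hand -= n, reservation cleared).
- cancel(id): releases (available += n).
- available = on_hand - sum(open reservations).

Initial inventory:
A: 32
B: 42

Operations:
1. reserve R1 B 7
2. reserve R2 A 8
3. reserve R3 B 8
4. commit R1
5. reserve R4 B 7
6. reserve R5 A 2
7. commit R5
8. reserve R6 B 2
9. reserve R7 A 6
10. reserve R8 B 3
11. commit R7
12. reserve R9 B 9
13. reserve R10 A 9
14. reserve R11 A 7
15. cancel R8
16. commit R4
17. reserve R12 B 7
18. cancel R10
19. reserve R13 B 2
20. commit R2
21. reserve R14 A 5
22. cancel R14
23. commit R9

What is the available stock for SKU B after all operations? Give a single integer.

Step 1: reserve R1 B 7 -> on_hand[A=32 B=42] avail[A=32 B=35] open={R1}
Step 2: reserve R2 A 8 -> on_hand[A=32 B=42] avail[A=24 B=35] open={R1,R2}
Step 3: reserve R3 B 8 -> on_hand[A=32 B=42] avail[A=24 B=27] open={R1,R2,R3}
Step 4: commit R1 -> on_hand[A=32 B=35] avail[A=24 B=27] open={R2,R3}
Step 5: reserve R4 B 7 -> on_hand[A=32 B=35] avail[A=24 B=20] open={R2,R3,R4}
Step 6: reserve R5 A 2 -> on_hand[A=32 B=35] avail[A=22 B=20] open={R2,R3,R4,R5}
Step 7: commit R5 -> on_hand[A=30 B=35] avail[A=22 B=20] open={R2,R3,R4}
Step 8: reserve R6 B 2 -> on_hand[A=30 B=35] avail[A=22 B=18] open={R2,R3,R4,R6}
Step 9: reserve R7 A 6 -> on_hand[A=30 B=35] avail[A=16 B=18] open={R2,R3,R4,R6,R7}
Step 10: reserve R8 B 3 -> on_hand[A=30 B=35] avail[A=16 B=15] open={R2,R3,R4,R6,R7,R8}
Step 11: commit R7 -> on_hand[A=24 B=35] avail[A=16 B=15] open={R2,R3,R4,R6,R8}
Step 12: reserve R9 B 9 -> on_hand[A=24 B=35] avail[A=16 B=6] open={R2,R3,R4,R6,R8,R9}
Step 13: reserve R10 A 9 -> on_hand[A=24 B=35] avail[A=7 B=6] open={R10,R2,R3,R4,R6,R8,R9}
Step 14: reserve R11 A 7 -> on_hand[A=24 B=35] avail[A=0 B=6] open={R10,R11,R2,R3,R4,R6,R8,R9}
Step 15: cancel R8 -> on_hand[A=24 B=35] avail[A=0 B=9] open={R10,R11,R2,R3,R4,R6,R9}
Step 16: commit R4 -> on_hand[A=24 B=28] avail[A=0 B=9] open={R10,R11,R2,R3,R6,R9}
Step 17: reserve R12 B 7 -> on_hand[A=24 B=28] avail[A=0 B=2] open={R10,R11,R12,R2,R3,R6,R9}
Step 18: cancel R10 -> on_hand[A=24 B=28] avail[A=9 B=2] open={R11,R12,R2,R3,R6,R9}
Step 19: reserve R13 B 2 -> on_hand[A=24 B=28] avail[A=9 B=0] open={R11,R12,R13,R2,R3,R6,R9}
Step 20: commit R2 -> on_hand[A=16 B=28] avail[A=9 B=0] open={R11,R12,R13,R3,R6,R9}
Step 21: reserve R14 A 5 -> on_hand[A=16 B=28] avail[A=4 B=0] open={R11,R12,R13,R14,R3,R6,R9}
Step 22: cancel R14 -> on_hand[A=16 B=28] avail[A=9 B=0] open={R11,R12,R13,R3,R6,R9}
Step 23: commit R9 -> on_hand[A=16 B=19] avail[A=9 B=0] open={R11,R12,R13,R3,R6}
Final available[B] = 0

Answer: 0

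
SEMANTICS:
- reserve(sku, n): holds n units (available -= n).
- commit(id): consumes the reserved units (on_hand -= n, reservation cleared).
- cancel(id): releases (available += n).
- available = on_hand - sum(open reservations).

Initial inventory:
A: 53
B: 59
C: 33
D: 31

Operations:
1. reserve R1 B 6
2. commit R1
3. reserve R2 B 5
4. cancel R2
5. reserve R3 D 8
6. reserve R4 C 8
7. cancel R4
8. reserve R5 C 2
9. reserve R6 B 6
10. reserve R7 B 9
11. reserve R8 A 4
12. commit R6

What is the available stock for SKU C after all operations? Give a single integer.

Step 1: reserve R1 B 6 -> on_hand[A=53 B=59 C=33 D=31] avail[A=53 B=53 C=33 D=31] open={R1}
Step 2: commit R1 -> on_hand[A=53 B=53 C=33 D=31] avail[A=53 B=53 C=33 D=31] open={}
Step 3: reserve R2 B 5 -> on_hand[A=53 B=53 C=33 D=31] avail[A=53 B=48 C=33 D=31] open={R2}
Step 4: cancel R2 -> on_hand[A=53 B=53 C=33 D=31] avail[A=53 B=53 C=33 D=31] open={}
Step 5: reserve R3 D 8 -> on_hand[A=53 B=53 C=33 D=31] avail[A=53 B=53 C=33 D=23] open={R3}
Step 6: reserve R4 C 8 -> on_hand[A=53 B=53 C=33 D=31] avail[A=53 B=53 C=25 D=23] open={R3,R4}
Step 7: cancel R4 -> on_hand[A=53 B=53 C=33 D=31] avail[A=53 B=53 C=33 D=23] open={R3}
Step 8: reserve R5 C 2 -> on_hand[A=53 B=53 C=33 D=31] avail[A=53 B=53 C=31 D=23] open={R3,R5}
Step 9: reserve R6 B 6 -> on_hand[A=53 B=53 C=33 D=31] avail[A=53 B=47 C=31 D=23] open={R3,R5,R6}
Step 10: reserve R7 B 9 -> on_hand[A=53 B=53 C=33 D=31] avail[A=53 B=38 C=31 D=23] open={R3,R5,R6,R7}
Step 11: reserve R8 A 4 -> on_hand[A=53 B=53 C=33 D=31] avail[A=49 B=38 C=31 D=23] open={R3,R5,R6,R7,R8}
Step 12: commit R6 -> on_hand[A=53 B=47 C=33 D=31] avail[A=49 B=38 C=31 D=23] open={R3,R5,R7,R8}
Final available[C] = 31

Answer: 31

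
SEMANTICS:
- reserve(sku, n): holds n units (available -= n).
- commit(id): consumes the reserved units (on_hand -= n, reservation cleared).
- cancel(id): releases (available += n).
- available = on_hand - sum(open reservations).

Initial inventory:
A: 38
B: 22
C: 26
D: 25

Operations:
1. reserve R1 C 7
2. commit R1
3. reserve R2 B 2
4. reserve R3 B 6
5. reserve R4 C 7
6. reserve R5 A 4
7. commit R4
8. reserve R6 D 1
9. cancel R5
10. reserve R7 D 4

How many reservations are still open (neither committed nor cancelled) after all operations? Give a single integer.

Step 1: reserve R1 C 7 -> on_hand[A=38 B=22 C=26 D=25] avail[A=38 B=22 C=19 D=25] open={R1}
Step 2: commit R1 -> on_hand[A=38 B=22 C=19 D=25] avail[A=38 B=22 C=19 D=25] open={}
Step 3: reserve R2 B 2 -> on_hand[A=38 B=22 C=19 D=25] avail[A=38 B=20 C=19 D=25] open={R2}
Step 4: reserve R3 B 6 -> on_hand[A=38 B=22 C=19 D=25] avail[A=38 B=14 C=19 D=25] open={R2,R3}
Step 5: reserve R4 C 7 -> on_hand[A=38 B=22 C=19 D=25] avail[A=38 B=14 C=12 D=25] open={R2,R3,R4}
Step 6: reserve R5 A 4 -> on_hand[A=38 B=22 C=19 D=25] avail[A=34 B=14 C=12 D=25] open={R2,R3,R4,R5}
Step 7: commit R4 -> on_hand[A=38 B=22 C=12 D=25] avail[A=34 B=14 C=12 D=25] open={R2,R3,R5}
Step 8: reserve R6 D 1 -> on_hand[A=38 B=22 C=12 D=25] avail[A=34 B=14 C=12 D=24] open={R2,R3,R5,R6}
Step 9: cancel R5 -> on_hand[A=38 B=22 C=12 D=25] avail[A=38 B=14 C=12 D=24] open={R2,R3,R6}
Step 10: reserve R7 D 4 -> on_hand[A=38 B=22 C=12 D=25] avail[A=38 B=14 C=12 D=20] open={R2,R3,R6,R7}
Open reservations: ['R2', 'R3', 'R6', 'R7'] -> 4

Answer: 4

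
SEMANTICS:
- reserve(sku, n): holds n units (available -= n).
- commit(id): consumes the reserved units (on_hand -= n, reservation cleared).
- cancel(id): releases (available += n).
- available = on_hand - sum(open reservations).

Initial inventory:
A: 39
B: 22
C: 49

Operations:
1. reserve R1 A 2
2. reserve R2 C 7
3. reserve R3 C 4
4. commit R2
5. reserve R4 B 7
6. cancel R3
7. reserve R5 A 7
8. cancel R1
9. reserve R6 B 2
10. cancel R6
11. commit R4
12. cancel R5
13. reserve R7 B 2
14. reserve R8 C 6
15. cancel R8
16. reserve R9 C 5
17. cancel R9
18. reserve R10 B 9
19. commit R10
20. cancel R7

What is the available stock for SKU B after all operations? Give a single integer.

Answer: 6

Derivation:
Step 1: reserve R1 A 2 -> on_hand[A=39 B=22 C=49] avail[A=37 B=22 C=49] open={R1}
Step 2: reserve R2 C 7 -> on_hand[A=39 B=22 C=49] avail[A=37 B=22 C=42] open={R1,R2}
Step 3: reserve R3 C 4 -> on_hand[A=39 B=22 C=49] avail[A=37 B=22 C=38] open={R1,R2,R3}
Step 4: commit R2 -> on_hand[A=39 B=22 C=42] avail[A=37 B=22 C=38] open={R1,R3}
Step 5: reserve R4 B 7 -> on_hand[A=39 B=22 C=42] avail[A=37 B=15 C=38] open={R1,R3,R4}
Step 6: cancel R3 -> on_hand[A=39 B=22 C=42] avail[A=37 B=15 C=42] open={R1,R4}
Step 7: reserve R5 A 7 -> on_hand[A=39 B=22 C=42] avail[A=30 B=15 C=42] open={R1,R4,R5}
Step 8: cancel R1 -> on_hand[A=39 B=22 C=42] avail[A=32 B=15 C=42] open={R4,R5}
Step 9: reserve R6 B 2 -> on_hand[A=39 B=22 C=42] avail[A=32 B=13 C=42] open={R4,R5,R6}
Step 10: cancel R6 -> on_hand[A=39 B=22 C=42] avail[A=32 B=15 C=42] open={R4,R5}
Step 11: commit R4 -> on_hand[A=39 B=15 C=42] avail[A=32 B=15 C=42] open={R5}
Step 12: cancel R5 -> on_hand[A=39 B=15 C=42] avail[A=39 B=15 C=42] open={}
Step 13: reserve R7 B 2 -> on_hand[A=39 B=15 C=42] avail[A=39 B=13 C=42] open={R7}
Step 14: reserve R8 C 6 -> on_hand[A=39 B=15 C=42] avail[A=39 B=13 C=36] open={R7,R8}
Step 15: cancel R8 -> on_hand[A=39 B=15 C=42] avail[A=39 B=13 C=42] open={R7}
Step 16: reserve R9 C 5 -> on_hand[A=39 B=15 C=42] avail[A=39 B=13 C=37] open={R7,R9}
Step 17: cancel R9 -> on_hand[A=39 B=15 C=42] avail[A=39 B=13 C=42] open={R7}
Step 18: reserve R10 B 9 -> on_hand[A=39 B=15 C=42] avail[A=39 B=4 C=42] open={R10,R7}
Step 19: commit R10 -> on_hand[A=39 B=6 C=42] avail[A=39 B=4 C=42] open={R7}
Step 20: cancel R7 -> on_hand[A=39 B=6 C=42] avail[A=39 B=6 C=42] open={}
Final available[B] = 6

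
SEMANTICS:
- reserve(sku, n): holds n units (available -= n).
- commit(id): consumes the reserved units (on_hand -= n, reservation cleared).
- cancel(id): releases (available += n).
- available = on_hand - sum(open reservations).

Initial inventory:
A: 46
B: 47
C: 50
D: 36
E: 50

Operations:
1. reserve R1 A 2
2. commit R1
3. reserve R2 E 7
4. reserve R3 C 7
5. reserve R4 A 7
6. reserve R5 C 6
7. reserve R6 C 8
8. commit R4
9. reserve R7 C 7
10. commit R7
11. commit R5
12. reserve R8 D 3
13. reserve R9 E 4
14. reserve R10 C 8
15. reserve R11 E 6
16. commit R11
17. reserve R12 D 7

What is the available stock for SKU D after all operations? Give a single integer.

Step 1: reserve R1 A 2 -> on_hand[A=46 B=47 C=50 D=36 E=50] avail[A=44 B=47 C=50 D=36 E=50] open={R1}
Step 2: commit R1 -> on_hand[A=44 B=47 C=50 D=36 E=50] avail[A=44 B=47 C=50 D=36 E=50] open={}
Step 3: reserve R2 E 7 -> on_hand[A=44 B=47 C=50 D=36 E=50] avail[A=44 B=47 C=50 D=36 E=43] open={R2}
Step 4: reserve R3 C 7 -> on_hand[A=44 B=47 C=50 D=36 E=50] avail[A=44 B=47 C=43 D=36 E=43] open={R2,R3}
Step 5: reserve R4 A 7 -> on_hand[A=44 B=47 C=50 D=36 E=50] avail[A=37 B=47 C=43 D=36 E=43] open={R2,R3,R4}
Step 6: reserve R5 C 6 -> on_hand[A=44 B=47 C=50 D=36 E=50] avail[A=37 B=47 C=37 D=36 E=43] open={R2,R3,R4,R5}
Step 7: reserve R6 C 8 -> on_hand[A=44 B=47 C=50 D=36 E=50] avail[A=37 B=47 C=29 D=36 E=43] open={R2,R3,R4,R5,R6}
Step 8: commit R4 -> on_hand[A=37 B=47 C=50 D=36 E=50] avail[A=37 B=47 C=29 D=36 E=43] open={R2,R3,R5,R6}
Step 9: reserve R7 C 7 -> on_hand[A=37 B=47 C=50 D=36 E=50] avail[A=37 B=47 C=22 D=36 E=43] open={R2,R3,R5,R6,R7}
Step 10: commit R7 -> on_hand[A=37 B=47 C=43 D=36 E=50] avail[A=37 B=47 C=22 D=36 E=43] open={R2,R3,R5,R6}
Step 11: commit R5 -> on_hand[A=37 B=47 C=37 D=36 E=50] avail[A=37 B=47 C=22 D=36 E=43] open={R2,R3,R6}
Step 12: reserve R8 D 3 -> on_hand[A=37 B=47 C=37 D=36 E=50] avail[A=37 B=47 C=22 D=33 E=43] open={R2,R3,R6,R8}
Step 13: reserve R9 E 4 -> on_hand[A=37 B=47 C=37 D=36 E=50] avail[A=37 B=47 C=22 D=33 E=39] open={R2,R3,R6,R8,R9}
Step 14: reserve R10 C 8 -> on_hand[A=37 B=47 C=37 D=36 E=50] avail[A=37 B=47 C=14 D=33 E=39] open={R10,R2,R3,R6,R8,R9}
Step 15: reserve R11 E 6 -> on_hand[A=37 B=47 C=37 D=36 E=50] avail[A=37 B=47 C=14 D=33 E=33] open={R10,R11,R2,R3,R6,R8,R9}
Step 16: commit R11 -> on_hand[A=37 B=47 C=37 D=36 E=44] avail[A=37 B=47 C=14 D=33 E=33] open={R10,R2,R3,R6,R8,R9}
Step 17: reserve R12 D 7 -> on_hand[A=37 B=47 C=37 D=36 E=44] avail[A=37 B=47 C=14 D=26 E=33] open={R10,R12,R2,R3,R6,R8,R9}
Final available[D] = 26

Answer: 26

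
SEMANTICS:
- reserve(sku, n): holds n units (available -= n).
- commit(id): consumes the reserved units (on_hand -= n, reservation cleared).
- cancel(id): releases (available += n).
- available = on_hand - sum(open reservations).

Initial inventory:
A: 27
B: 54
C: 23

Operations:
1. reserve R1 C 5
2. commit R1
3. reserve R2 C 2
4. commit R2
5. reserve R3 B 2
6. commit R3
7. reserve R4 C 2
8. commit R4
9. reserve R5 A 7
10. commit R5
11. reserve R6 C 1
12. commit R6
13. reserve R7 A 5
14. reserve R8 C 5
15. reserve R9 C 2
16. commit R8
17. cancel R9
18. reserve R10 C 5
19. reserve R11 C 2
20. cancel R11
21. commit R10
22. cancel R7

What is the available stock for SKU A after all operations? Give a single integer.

Step 1: reserve R1 C 5 -> on_hand[A=27 B=54 C=23] avail[A=27 B=54 C=18] open={R1}
Step 2: commit R1 -> on_hand[A=27 B=54 C=18] avail[A=27 B=54 C=18] open={}
Step 3: reserve R2 C 2 -> on_hand[A=27 B=54 C=18] avail[A=27 B=54 C=16] open={R2}
Step 4: commit R2 -> on_hand[A=27 B=54 C=16] avail[A=27 B=54 C=16] open={}
Step 5: reserve R3 B 2 -> on_hand[A=27 B=54 C=16] avail[A=27 B=52 C=16] open={R3}
Step 6: commit R3 -> on_hand[A=27 B=52 C=16] avail[A=27 B=52 C=16] open={}
Step 7: reserve R4 C 2 -> on_hand[A=27 B=52 C=16] avail[A=27 B=52 C=14] open={R4}
Step 8: commit R4 -> on_hand[A=27 B=52 C=14] avail[A=27 B=52 C=14] open={}
Step 9: reserve R5 A 7 -> on_hand[A=27 B=52 C=14] avail[A=20 B=52 C=14] open={R5}
Step 10: commit R5 -> on_hand[A=20 B=52 C=14] avail[A=20 B=52 C=14] open={}
Step 11: reserve R6 C 1 -> on_hand[A=20 B=52 C=14] avail[A=20 B=52 C=13] open={R6}
Step 12: commit R6 -> on_hand[A=20 B=52 C=13] avail[A=20 B=52 C=13] open={}
Step 13: reserve R7 A 5 -> on_hand[A=20 B=52 C=13] avail[A=15 B=52 C=13] open={R7}
Step 14: reserve R8 C 5 -> on_hand[A=20 B=52 C=13] avail[A=15 B=52 C=8] open={R7,R8}
Step 15: reserve R9 C 2 -> on_hand[A=20 B=52 C=13] avail[A=15 B=52 C=6] open={R7,R8,R9}
Step 16: commit R8 -> on_hand[A=20 B=52 C=8] avail[A=15 B=52 C=6] open={R7,R9}
Step 17: cancel R9 -> on_hand[A=20 B=52 C=8] avail[A=15 B=52 C=8] open={R7}
Step 18: reserve R10 C 5 -> on_hand[A=20 B=52 C=8] avail[A=15 B=52 C=3] open={R10,R7}
Step 19: reserve R11 C 2 -> on_hand[A=20 B=52 C=8] avail[A=15 B=52 C=1] open={R10,R11,R7}
Step 20: cancel R11 -> on_hand[A=20 B=52 C=8] avail[A=15 B=52 C=3] open={R10,R7}
Step 21: commit R10 -> on_hand[A=20 B=52 C=3] avail[A=15 B=52 C=3] open={R7}
Step 22: cancel R7 -> on_hand[A=20 B=52 C=3] avail[A=20 B=52 C=3] open={}
Final available[A] = 20

Answer: 20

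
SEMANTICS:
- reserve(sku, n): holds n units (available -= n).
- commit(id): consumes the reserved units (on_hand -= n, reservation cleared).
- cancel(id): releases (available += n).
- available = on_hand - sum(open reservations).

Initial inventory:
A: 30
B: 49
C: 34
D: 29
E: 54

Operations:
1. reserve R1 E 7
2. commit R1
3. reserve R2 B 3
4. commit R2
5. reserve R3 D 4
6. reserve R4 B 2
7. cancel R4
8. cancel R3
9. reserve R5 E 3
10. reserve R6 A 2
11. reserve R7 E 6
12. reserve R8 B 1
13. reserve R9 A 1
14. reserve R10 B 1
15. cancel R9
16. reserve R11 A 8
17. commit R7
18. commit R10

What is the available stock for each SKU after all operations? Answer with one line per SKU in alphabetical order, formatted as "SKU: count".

Step 1: reserve R1 E 7 -> on_hand[A=30 B=49 C=34 D=29 E=54] avail[A=30 B=49 C=34 D=29 E=47] open={R1}
Step 2: commit R1 -> on_hand[A=30 B=49 C=34 D=29 E=47] avail[A=30 B=49 C=34 D=29 E=47] open={}
Step 3: reserve R2 B 3 -> on_hand[A=30 B=49 C=34 D=29 E=47] avail[A=30 B=46 C=34 D=29 E=47] open={R2}
Step 4: commit R2 -> on_hand[A=30 B=46 C=34 D=29 E=47] avail[A=30 B=46 C=34 D=29 E=47] open={}
Step 5: reserve R3 D 4 -> on_hand[A=30 B=46 C=34 D=29 E=47] avail[A=30 B=46 C=34 D=25 E=47] open={R3}
Step 6: reserve R4 B 2 -> on_hand[A=30 B=46 C=34 D=29 E=47] avail[A=30 B=44 C=34 D=25 E=47] open={R3,R4}
Step 7: cancel R4 -> on_hand[A=30 B=46 C=34 D=29 E=47] avail[A=30 B=46 C=34 D=25 E=47] open={R3}
Step 8: cancel R3 -> on_hand[A=30 B=46 C=34 D=29 E=47] avail[A=30 B=46 C=34 D=29 E=47] open={}
Step 9: reserve R5 E 3 -> on_hand[A=30 B=46 C=34 D=29 E=47] avail[A=30 B=46 C=34 D=29 E=44] open={R5}
Step 10: reserve R6 A 2 -> on_hand[A=30 B=46 C=34 D=29 E=47] avail[A=28 B=46 C=34 D=29 E=44] open={R5,R6}
Step 11: reserve R7 E 6 -> on_hand[A=30 B=46 C=34 D=29 E=47] avail[A=28 B=46 C=34 D=29 E=38] open={R5,R6,R7}
Step 12: reserve R8 B 1 -> on_hand[A=30 B=46 C=34 D=29 E=47] avail[A=28 B=45 C=34 D=29 E=38] open={R5,R6,R7,R8}
Step 13: reserve R9 A 1 -> on_hand[A=30 B=46 C=34 D=29 E=47] avail[A=27 B=45 C=34 D=29 E=38] open={R5,R6,R7,R8,R9}
Step 14: reserve R10 B 1 -> on_hand[A=30 B=46 C=34 D=29 E=47] avail[A=27 B=44 C=34 D=29 E=38] open={R10,R5,R6,R7,R8,R9}
Step 15: cancel R9 -> on_hand[A=30 B=46 C=34 D=29 E=47] avail[A=28 B=44 C=34 D=29 E=38] open={R10,R5,R6,R7,R8}
Step 16: reserve R11 A 8 -> on_hand[A=30 B=46 C=34 D=29 E=47] avail[A=20 B=44 C=34 D=29 E=38] open={R10,R11,R5,R6,R7,R8}
Step 17: commit R7 -> on_hand[A=30 B=46 C=34 D=29 E=41] avail[A=20 B=44 C=34 D=29 E=38] open={R10,R11,R5,R6,R8}
Step 18: commit R10 -> on_hand[A=30 B=45 C=34 D=29 E=41] avail[A=20 B=44 C=34 D=29 E=38] open={R11,R5,R6,R8}

Answer: A: 20
B: 44
C: 34
D: 29
E: 38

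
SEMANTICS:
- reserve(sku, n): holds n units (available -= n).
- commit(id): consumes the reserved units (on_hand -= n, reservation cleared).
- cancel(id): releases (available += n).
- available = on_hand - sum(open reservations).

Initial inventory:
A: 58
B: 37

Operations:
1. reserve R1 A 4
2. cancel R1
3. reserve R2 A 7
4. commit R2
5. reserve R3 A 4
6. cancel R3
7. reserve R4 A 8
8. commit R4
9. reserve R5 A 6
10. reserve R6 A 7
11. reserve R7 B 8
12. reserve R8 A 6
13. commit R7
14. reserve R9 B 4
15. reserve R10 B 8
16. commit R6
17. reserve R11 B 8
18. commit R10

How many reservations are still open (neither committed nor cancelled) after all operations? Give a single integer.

Answer: 4

Derivation:
Step 1: reserve R1 A 4 -> on_hand[A=58 B=37] avail[A=54 B=37] open={R1}
Step 2: cancel R1 -> on_hand[A=58 B=37] avail[A=58 B=37] open={}
Step 3: reserve R2 A 7 -> on_hand[A=58 B=37] avail[A=51 B=37] open={R2}
Step 4: commit R2 -> on_hand[A=51 B=37] avail[A=51 B=37] open={}
Step 5: reserve R3 A 4 -> on_hand[A=51 B=37] avail[A=47 B=37] open={R3}
Step 6: cancel R3 -> on_hand[A=51 B=37] avail[A=51 B=37] open={}
Step 7: reserve R4 A 8 -> on_hand[A=51 B=37] avail[A=43 B=37] open={R4}
Step 8: commit R4 -> on_hand[A=43 B=37] avail[A=43 B=37] open={}
Step 9: reserve R5 A 6 -> on_hand[A=43 B=37] avail[A=37 B=37] open={R5}
Step 10: reserve R6 A 7 -> on_hand[A=43 B=37] avail[A=30 B=37] open={R5,R6}
Step 11: reserve R7 B 8 -> on_hand[A=43 B=37] avail[A=30 B=29] open={R5,R6,R7}
Step 12: reserve R8 A 6 -> on_hand[A=43 B=37] avail[A=24 B=29] open={R5,R6,R7,R8}
Step 13: commit R7 -> on_hand[A=43 B=29] avail[A=24 B=29] open={R5,R6,R8}
Step 14: reserve R9 B 4 -> on_hand[A=43 B=29] avail[A=24 B=25] open={R5,R6,R8,R9}
Step 15: reserve R10 B 8 -> on_hand[A=43 B=29] avail[A=24 B=17] open={R10,R5,R6,R8,R9}
Step 16: commit R6 -> on_hand[A=36 B=29] avail[A=24 B=17] open={R10,R5,R8,R9}
Step 17: reserve R11 B 8 -> on_hand[A=36 B=29] avail[A=24 B=9] open={R10,R11,R5,R8,R9}
Step 18: commit R10 -> on_hand[A=36 B=21] avail[A=24 B=9] open={R11,R5,R8,R9}
Open reservations: ['R11', 'R5', 'R8', 'R9'] -> 4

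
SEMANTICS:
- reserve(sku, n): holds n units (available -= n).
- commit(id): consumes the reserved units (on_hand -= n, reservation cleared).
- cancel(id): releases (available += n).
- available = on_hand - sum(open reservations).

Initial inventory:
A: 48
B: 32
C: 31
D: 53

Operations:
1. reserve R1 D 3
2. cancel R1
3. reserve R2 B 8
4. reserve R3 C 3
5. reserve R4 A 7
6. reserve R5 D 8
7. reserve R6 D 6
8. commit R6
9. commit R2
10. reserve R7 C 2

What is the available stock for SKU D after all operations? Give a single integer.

Step 1: reserve R1 D 3 -> on_hand[A=48 B=32 C=31 D=53] avail[A=48 B=32 C=31 D=50] open={R1}
Step 2: cancel R1 -> on_hand[A=48 B=32 C=31 D=53] avail[A=48 B=32 C=31 D=53] open={}
Step 3: reserve R2 B 8 -> on_hand[A=48 B=32 C=31 D=53] avail[A=48 B=24 C=31 D=53] open={R2}
Step 4: reserve R3 C 3 -> on_hand[A=48 B=32 C=31 D=53] avail[A=48 B=24 C=28 D=53] open={R2,R3}
Step 5: reserve R4 A 7 -> on_hand[A=48 B=32 C=31 D=53] avail[A=41 B=24 C=28 D=53] open={R2,R3,R4}
Step 6: reserve R5 D 8 -> on_hand[A=48 B=32 C=31 D=53] avail[A=41 B=24 C=28 D=45] open={R2,R3,R4,R5}
Step 7: reserve R6 D 6 -> on_hand[A=48 B=32 C=31 D=53] avail[A=41 B=24 C=28 D=39] open={R2,R3,R4,R5,R6}
Step 8: commit R6 -> on_hand[A=48 B=32 C=31 D=47] avail[A=41 B=24 C=28 D=39] open={R2,R3,R4,R5}
Step 9: commit R2 -> on_hand[A=48 B=24 C=31 D=47] avail[A=41 B=24 C=28 D=39] open={R3,R4,R5}
Step 10: reserve R7 C 2 -> on_hand[A=48 B=24 C=31 D=47] avail[A=41 B=24 C=26 D=39] open={R3,R4,R5,R7}
Final available[D] = 39

Answer: 39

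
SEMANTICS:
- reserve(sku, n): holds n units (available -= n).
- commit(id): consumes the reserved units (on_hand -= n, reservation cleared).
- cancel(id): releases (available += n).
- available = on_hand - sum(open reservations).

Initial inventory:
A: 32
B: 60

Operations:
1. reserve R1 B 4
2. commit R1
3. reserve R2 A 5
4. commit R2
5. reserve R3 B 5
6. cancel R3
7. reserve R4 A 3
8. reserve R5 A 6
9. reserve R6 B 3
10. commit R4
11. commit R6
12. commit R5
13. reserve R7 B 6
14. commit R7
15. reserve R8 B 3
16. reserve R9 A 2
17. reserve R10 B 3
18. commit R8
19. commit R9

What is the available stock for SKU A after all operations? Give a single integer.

Step 1: reserve R1 B 4 -> on_hand[A=32 B=60] avail[A=32 B=56] open={R1}
Step 2: commit R1 -> on_hand[A=32 B=56] avail[A=32 B=56] open={}
Step 3: reserve R2 A 5 -> on_hand[A=32 B=56] avail[A=27 B=56] open={R2}
Step 4: commit R2 -> on_hand[A=27 B=56] avail[A=27 B=56] open={}
Step 5: reserve R3 B 5 -> on_hand[A=27 B=56] avail[A=27 B=51] open={R3}
Step 6: cancel R3 -> on_hand[A=27 B=56] avail[A=27 B=56] open={}
Step 7: reserve R4 A 3 -> on_hand[A=27 B=56] avail[A=24 B=56] open={R4}
Step 8: reserve R5 A 6 -> on_hand[A=27 B=56] avail[A=18 B=56] open={R4,R5}
Step 9: reserve R6 B 3 -> on_hand[A=27 B=56] avail[A=18 B=53] open={R4,R5,R6}
Step 10: commit R4 -> on_hand[A=24 B=56] avail[A=18 B=53] open={R5,R6}
Step 11: commit R6 -> on_hand[A=24 B=53] avail[A=18 B=53] open={R5}
Step 12: commit R5 -> on_hand[A=18 B=53] avail[A=18 B=53] open={}
Step 13: reserve R7 B 6 -> on_hand[A=18 B=53] avail[A=18 B=47] open={R7}
Step 14: commit R7 -> on_hand[A=18 B=47] avail[A=18 B=47] open={}
Step 15: reserve R8 B 3 -> on_hand[A=18 B=47] avail[A=18 B=44] open={R8}
Step 16: reserve R9 A 2 -> on_hand[A=18 B=47] avail[A=16 B=44] open={R8,R9}
Step 17: reserve R10 B 3 -> on_hand[A=18 B=47] avail[A=16 B=41] open={R10,R8,R9}
Step 18: commit R8 -> on_hand[A=18 B=44] avail[A=16 B=41] open={R10,R9}
Step 19: commit R9 -> on_hand[A=16 B=44] avail[A=16 B=41] open={R10}
Final available[A] = 16

Answer: 16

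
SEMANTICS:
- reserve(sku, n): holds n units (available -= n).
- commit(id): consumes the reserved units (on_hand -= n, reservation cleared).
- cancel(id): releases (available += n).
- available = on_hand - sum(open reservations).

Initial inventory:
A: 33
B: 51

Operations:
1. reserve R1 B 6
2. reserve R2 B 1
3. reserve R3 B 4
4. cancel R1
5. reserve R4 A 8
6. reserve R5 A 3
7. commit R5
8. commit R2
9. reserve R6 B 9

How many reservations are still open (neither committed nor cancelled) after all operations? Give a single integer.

Answer: 3

Derivation:
Step 1: reserve R1 B 6 -> on_hand[A=33 B=51] avail[A=33 B=45] open={R1}
Step 2: reserve R2 B 1 -> on_hand[A=33 B=51] avail[A=33 B=44] open={R1,R2}
Step 3: reserve R3 B 4 -> on_hand[A=33 B=51] avail[A=33 B=40] open={R1,R2,R3}
Step 4: cancel R1 -> on_hand[A=33 B=51] avail[A=33 B=46] open={R2,R3}
Step 5: reserve R4 A 8 -> on_hand[A=33 B=51] avail[A=25 B=46] open={R2,R3,R4}
Step 6: reserve R5 A 3 -> on_hand[A=33 B=51] avail[A=22 B=46] open={R2,R3,R4,R5}
Step 7: commit R5 -> on_hand[A=30 B=51] avail[A=22 B=46] open={R2,R3,R4}
Step 8: commit R2 -> on_hand[A=30 B=50] avail[A=22 B=46] open={R3,R4}
Step 9: reserve R6 B 9 -> on_hand[A=30 B=50] avail[A=22 B=37] open={R3,R4,R6}
Open reservations: ['R3', 'R4', 'R6'] -> 3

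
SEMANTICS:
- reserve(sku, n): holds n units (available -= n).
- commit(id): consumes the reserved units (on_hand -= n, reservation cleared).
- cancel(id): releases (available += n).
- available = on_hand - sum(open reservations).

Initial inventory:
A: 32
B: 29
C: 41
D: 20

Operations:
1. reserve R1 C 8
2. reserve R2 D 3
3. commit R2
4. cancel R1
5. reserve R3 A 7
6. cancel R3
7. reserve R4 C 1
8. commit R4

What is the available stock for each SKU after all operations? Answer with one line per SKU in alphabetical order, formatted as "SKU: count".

Step 1: reserve R1 C 8 -> on_hand[A=32 B=29 C=41 D=20] avail[A=32 B=29 C=33 D=20] open={R1}
Step 2: reserve R2 D 3 -> on_hand[A=32 B=29 C=41 D=20] avail[A=32 B=29 C=33 D=17] open={R1,R2}
Step 3: commit R2 -> on_hand[A=32 B=29 C=41 D=17] avail[A=32 B=29 C=33 D=17] open={R1}
Step 4: cancel R1 -> on_hand[A=32 B=29 C=41 D=17] avail[A=32 B=29 C=41 D=17] open={}
Step 5: reserve R3 A 7 -> on_hand[A=32 B=29 C=41 D=17] avail[A=25 B=29 C=41 D=17] open={R3}
Step 6: cancel R3 -> on_hand[A=32 B=29 C=41 D=17] avail[A=32 B=29 C=41 D=17] open={}
Step 7: reserve R4 C 1 -> on_hand[A=32 B=29 C=41 D=17] avail[A=32 B=29 C=40 D=17] open={R4}
Step 8: commit R4 -> on_hand[A=32 B=29 C=40 D=17] avail[A=32 B=29 C=40 D=17] open={}

Answer: A: 32
B: 29
C: 40
D: 17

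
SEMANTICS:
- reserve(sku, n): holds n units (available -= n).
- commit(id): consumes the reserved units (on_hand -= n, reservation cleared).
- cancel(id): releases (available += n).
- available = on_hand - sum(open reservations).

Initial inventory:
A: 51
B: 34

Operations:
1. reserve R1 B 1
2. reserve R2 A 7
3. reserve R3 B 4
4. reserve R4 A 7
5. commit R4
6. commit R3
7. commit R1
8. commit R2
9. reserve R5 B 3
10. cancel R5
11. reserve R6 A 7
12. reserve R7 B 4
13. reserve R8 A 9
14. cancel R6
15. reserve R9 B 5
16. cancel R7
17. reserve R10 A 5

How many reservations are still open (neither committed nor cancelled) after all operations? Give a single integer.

Step 1: reserve R1 B 1 -> on_hand[A=51 B=34] avail[A=51 B=33] open={R1}
Step 2: reserve R2 A 7 -> on_hand[A=51 B=34] avail[A=44 B=33] open={R1,R2}
Step 3: reserve R3 B 4 -> on_hand[A=51 B=34] avail[A=44 B=29] open={R1,R2,R3}
Step 4: reserve R4 A 7 -> on_hand[A=51 B=34] avail[A=37 B=29] open={R1,R2,R3,R4}
Step 5: commit R4 -> on_hand[A=44 B=34] avail[A=37 B=29] open={R1,R2,R3}
Step 6: commit R3 -> on_hand[A=44 B=30] avail[A=37 B=29] open={R1,R2}
Step 7: commit R1 -> on_hand[A=44 B=29] avail[A=37 B=29] open={R2}
Step 8: commit R2 -> on_hand[A=37 B=29] avail[A=37 B=29] open={}
Step 9: reserve R5 B 3 -> on_hand[A=37 B=29] avail[A=37 B=26] open={R5}
Step 10: cancel R5 -> on_hand[A=37 B=29] avail[A=37 B=29] open={}
Step 11: reserve R6 A 7 -> on_hand[A=37 B=29] avail[A=30 B=29] open={R6}
Step 12: reserve R7 B 4 -> on_hand[A=37 B=29] avail[A=30 B=25] open={R6,R7}
Step 13: reserve R8 A 9 -> on_hand[A=37 B=29] avail[A=21 B=25] open={R6,R7,R8}
Step 14: cancel R6 -> on_hand[A=37 B=29] avail[A=28 B=25] open={R7,R8}
Step 15: reserve R9 B 5 -> on_hand[A=37 B=29] avail[A=28 B=20] open={R7,R8,R9}
Step 16: cancel R7 -> on_hand[A=37 B=29] avail[A=28 B=24] open={R8,R9}
Step 17: reserve R10 A 5 -> on_hand[A=37 B=29] avail[A=23 B=24] open={R10,R8,R9}
Open reservations: ['R10', 'R8', 'R9'] -> 3

Answer: 3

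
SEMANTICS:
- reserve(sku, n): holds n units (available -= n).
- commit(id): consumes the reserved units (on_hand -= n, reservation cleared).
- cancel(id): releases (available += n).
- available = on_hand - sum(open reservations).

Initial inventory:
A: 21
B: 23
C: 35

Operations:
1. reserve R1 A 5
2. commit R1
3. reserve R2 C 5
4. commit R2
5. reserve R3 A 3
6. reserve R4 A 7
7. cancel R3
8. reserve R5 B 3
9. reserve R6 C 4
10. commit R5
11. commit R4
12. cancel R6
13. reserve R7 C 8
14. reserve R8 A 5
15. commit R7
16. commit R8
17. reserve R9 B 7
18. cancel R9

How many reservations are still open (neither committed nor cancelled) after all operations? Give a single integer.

Answer: 0

Derivation:
Step 1: reserve R1 A 5 -> on_hand[A=21 B=23 C=35] avail[A=16 B=23 C=35] open={R1}
Step 2: commit R1 -> on_hand[A=16 B=23 C=35] avail[A=16 B=23 C=35] open={}
Step 3: reserve R2 C 5 -> on_hand[A=16 B=23 C=35] avail[A=16 B=23 C=30] open={R2}
Step 4: commit R2 -> on_hand[A=16 B=23 C=30] avail[A=16 B=23 C=30] open={}
Step 5: reserve R3 A 3 -> on_hand[A=16 B=23 C=30] avail[A=13 B=23 C=30] open={R3}
Step 6: reserve R4 A 7 -> on_hand[A=16 B=23 C=30] avail[A=6 B=23 C=30] open={R3,R4}
Step 7: cancel R3 -> on_hand[A=16 B=23 C=30] avail[A=9 B=23 C=30] open={R4}
Step 8: reserve R5 B 3 -> on_hand[A=16 B=23 C=30] avail[A=9 B=20 C=30] open={R4,R5}
Step 9: reserve R6 C 4 -> on_hand[A=16 B=23 C=30] avail[A=9 B=20 C=26] open={R4,R5,R6}
Step 10: commit R5 -> on_hand[A=16 B=20 C=30] avail[A=9 B=20 C=26] open={R4,R6}
Step 11: commit R4 -> on_hand[A=9 B=20 C=30] avail[A=9 B=20 C=26] open={R6}
Step 12: cancel R6 -> on_hand[A=9 B=20 C=30] avail[A=9 B=20 C=30] open={}
Step 13: reserve R7 C 8 -> on_hand[A=9 B=20 C=30] avail[A=9 B=20 C=22] open={R7}
Step 14: reserve R8 A 5 -> on_hand[A=9 B=20 C=30] avail[A=4 B=20 C=22] open={R7,R8}
Step 15: commit R7 -> on_hand[A=9 B=20 C=22] avail[A=4 B=20 C=22] open={R8}
Step 16: commit R8 -> on_hand[A=4 B=20 C=22] avail[A=4 B=20 C=22] open={}
Step 17: reserve R9 B 7 -> on_hand[A=4 B=20 C=22] avail[A=4 B=13 C=22] open={R9}
Step 18: cancel R9 -> on_hand[A=4 B=20 C=22] avail[A=4 B=20 C=22] open={}
Open reservations: [] -> 0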